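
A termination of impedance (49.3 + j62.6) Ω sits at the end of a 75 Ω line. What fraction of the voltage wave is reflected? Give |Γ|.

Γ = (Z_L − Z_0)/(Z_L + Z_0) = (-25.7 + j62.6)/(124.3 + j62.6)
|Γ| = 67.7/139

|Γ| ≈ 0.486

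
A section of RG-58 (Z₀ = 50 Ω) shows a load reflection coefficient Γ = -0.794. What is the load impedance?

Z_L ≈ 5.74 Ω

Z_L = Z_0·(1 + Γ)/(1 − Γ) = 50·(0.206)/(1.79)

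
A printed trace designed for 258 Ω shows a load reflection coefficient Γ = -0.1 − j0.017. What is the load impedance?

Z_L ≈ 211 − j7.25 Ω

Z_L = Z_0·(1 + Γ)/(1 − Γ) = 258·(0.9 − j0.017)/(1.1 + j0.017)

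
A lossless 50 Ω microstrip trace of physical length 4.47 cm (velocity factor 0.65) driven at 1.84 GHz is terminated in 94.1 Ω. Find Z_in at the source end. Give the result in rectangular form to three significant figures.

Z_in ≈ 60.1 + j33.8 Ω

λ = v/f = 0.65·c / 1.84 GHz = 0.106 m
βl = 2π·l/λ = 2π × 0.422 = 152°
tan(βl) = tan(152°) = -0.535
Z_in = Z_0·(Z_L + jZ_0·tanβl)/(Z_0 + jZ_L·tanβl)
     = 50·(94.1 − j26.8)/(50 − j50.4)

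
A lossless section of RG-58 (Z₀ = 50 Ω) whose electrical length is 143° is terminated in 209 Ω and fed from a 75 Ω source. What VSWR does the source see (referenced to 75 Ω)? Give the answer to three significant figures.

tan(βl) = -0.754
Z_in = Z_0·(Z_L + jZ_0·tanβl)/(Z_0 + jZ_L·tanβl) = 30 + j56.8 Ω
Γ_s = (Z_in − Z_s)/(Z_in + Z_s) = (-45 + j56.8)/(105 + j56.8), |Γ_s| = 0.607
VSWR = (1 + |Γ_s|)/(1 − |Γ_s|)

VSWR ≈ 4.09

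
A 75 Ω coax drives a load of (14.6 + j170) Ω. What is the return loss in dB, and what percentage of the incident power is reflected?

RL ≈ 0.548 dB; 88.1% of incident power reflected

Γ = (-60.4 + j170)/(89.6 + j170), |Γ| = 0.939
RL = −20·log₁₀(0.939) = 0.548 dB
P_refl/P_inc = |Γ|² = 0.881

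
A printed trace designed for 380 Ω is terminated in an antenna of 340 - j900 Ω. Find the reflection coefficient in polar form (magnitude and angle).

Γ = (Z_L − Z_0)/(Z_L + Z_0) = (-40 − j900)/(720 − j900)
|Γ| = 901/1150 = 0.782

Γ ≈ 0.782 ∠ -41.2°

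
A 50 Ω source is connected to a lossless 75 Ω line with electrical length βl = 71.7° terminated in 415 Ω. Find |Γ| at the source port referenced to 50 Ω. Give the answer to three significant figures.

|Γ| ≈ 0.612

tan(βl) = 3.02
Z_in = Z_0·(Z_L + jZ_0·tanβl)/(Z_0 + jZ_L·tanβl) = 15 − j23.9 Ω
Γ_s = (Z_in − Z_s)/(Z_in + Z_s) = (-35 − j23.9)/(65 − j23.9), |Γ_s| = 0.612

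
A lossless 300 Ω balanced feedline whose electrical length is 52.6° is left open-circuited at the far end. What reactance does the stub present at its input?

X_in ≈ -229 Ω (capacitive)

tan(βl) = 1.31
For an open-circuited stub, Z_in = −jZ_0·cot(βl) = −jZ_0/tan(βl)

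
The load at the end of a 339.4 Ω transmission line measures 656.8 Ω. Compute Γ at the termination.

Γ = (Z_L − Z_0)/(Z_L + Z_0) = (656.8 − 339.4)/(656.8 + 339.4) = 317.4/996.2

Γ = 0.319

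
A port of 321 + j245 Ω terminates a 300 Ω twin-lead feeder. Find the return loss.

Γ = (21 + j245)/(621 + j245), |Γ| = 0.368
RL = −20·log₁₀|Γ| = −20·log₁₀(0.368)

RL ≈ 8.67 dB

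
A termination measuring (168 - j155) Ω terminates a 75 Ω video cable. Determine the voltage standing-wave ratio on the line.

Γ = (Z_L − Z_0)/(Z_L + Z_0) = (93 − j155)/(243 − j155)
|Γ| = 181/288 = 0.627
VSWR = (1 + |Γ|)/(1 − |Γ|) = 1.63/0.373

VSWR ≈ 4.36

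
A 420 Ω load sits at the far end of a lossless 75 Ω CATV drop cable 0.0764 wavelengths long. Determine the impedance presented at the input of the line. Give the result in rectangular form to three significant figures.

βl = 2π × 0.0764 = 27.5°
tan(βl) = tan(27.5°) = 0.521
Z_in = Z_0·(Z_L + jZ_0·tanβl)/(Z_0 + jZ_L·tanβl)
     = 75·(420 + j39)/(75 + j219)

Z_in ≈ 56.2 − j125 Ω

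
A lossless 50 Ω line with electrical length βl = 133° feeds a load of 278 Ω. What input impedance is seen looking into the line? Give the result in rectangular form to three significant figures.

Z_in ≈ 16.4 + j43.9 Ω

tan(βl) = tan(133°) = -1.07
Z_in = Z_0·(Z_L + jZ_0·tanβl)/(Z_0 + jZ_L·tanβl)
     = 50·(278 − j53.6)/(50 − j298)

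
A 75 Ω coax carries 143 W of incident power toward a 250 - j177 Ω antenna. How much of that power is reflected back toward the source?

|Γ| = |(175 − j177)/(325 − j177)| = 0.673
|Γ|² = 0.452
P_refl = |Γ|²·P_inc = 64.7 W, P_del = (1 − |Γ|²)·P_inc = 78.3 W

P_reflected ≈ 64.7 W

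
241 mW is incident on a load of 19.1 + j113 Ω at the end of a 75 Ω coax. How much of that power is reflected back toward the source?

P_reflected ≈ 177 mW

|Γ| = |(-55.9 + j113)/(94.1 + j113)| = 0.857
|Γ|² = 0.735
P_refl = |Γ|²·P_inc = 177 mW, P_del = (1 − |Γ|²)·P_inc = 63.9 mW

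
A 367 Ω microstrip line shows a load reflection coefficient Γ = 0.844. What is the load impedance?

Z_L = Z_0·(1 + Γ)/(1 − Γ) = 367·(1.84)/(0.156)

Z_L ≈ 4340 Ω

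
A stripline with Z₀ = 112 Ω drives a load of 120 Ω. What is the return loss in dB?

RL ≈ 29.2 dB

Γ = (120 − 112)/(120 + 112) = 0.0345
RL = −20·log₁₀|Γ| = −20·log₁₀(0.0345)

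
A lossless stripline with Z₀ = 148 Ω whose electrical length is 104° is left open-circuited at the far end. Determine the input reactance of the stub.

X_in ≈ 36.9 Ω (inductive)

tan(βl) = -4.01
For an open-circuited stub, Z_in = −jZ_0·cot(βl) = −jZ_0/tan(βl)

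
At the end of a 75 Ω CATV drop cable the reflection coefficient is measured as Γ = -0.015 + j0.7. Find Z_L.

Z_L = Z_0·(1 + Γ)/(1 − Γ) = 75·(0.985 + j0.7)/(1.01 − j0.7)

Z_L ≈ 25.1 + j69.1 Ω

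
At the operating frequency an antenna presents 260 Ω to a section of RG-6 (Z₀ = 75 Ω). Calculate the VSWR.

VSWR ≈ 3.47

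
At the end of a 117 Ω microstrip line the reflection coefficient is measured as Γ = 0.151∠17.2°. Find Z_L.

Z_L = Z_0·(1 + Γ)/(1 − Γ) = 117·(1.14 + j0.0447)/(0.856 − j0.0447)

Z_L ≈ 156 + j14.2 Ω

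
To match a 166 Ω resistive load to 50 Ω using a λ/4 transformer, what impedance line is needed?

Z_qwt = √(Z_0·R_L) = √(50 × 166) = √8300

Z_qwt ≈ 91.1 Ω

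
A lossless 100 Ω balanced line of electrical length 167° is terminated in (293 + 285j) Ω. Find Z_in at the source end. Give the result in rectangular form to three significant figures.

tan(βl) = tan(167°) = -0.231
Z_in = Z_0·(Z_L + jZ_0·tanβl)/(Z_0 + jZ_L·tanβl)
     = 100·(293 + j262)/(166 − j67.6)

Z_in ≈ 96.2 + j197 Ω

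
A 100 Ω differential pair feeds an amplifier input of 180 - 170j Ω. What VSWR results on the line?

VSWR ≈ 3.69

Γ = (Z_L − Z_0)/(Z_L + Z_0) = (80 − j170)/(280 − j170)
|Γ| = 188/328 = 0.574
VSWR = (1 + |Γ|)/(1 − |Γ|) = 1.57/0.426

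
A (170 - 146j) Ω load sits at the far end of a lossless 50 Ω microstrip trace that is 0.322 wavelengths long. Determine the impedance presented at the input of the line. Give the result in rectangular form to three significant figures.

βl = 2π × 0.322 = 116°
tan(βl) = tan(116°) = -2.06
Z_in = Z_0·(Z_L + jZ_0·tanβl)/(Z_0 + jZ_L·tanβl)
     = 50·(170 − j249)/(-250 − j350)

Z_in ≈ 12 + j32.9 Ω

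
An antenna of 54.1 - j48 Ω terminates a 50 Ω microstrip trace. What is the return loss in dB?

RL ≈ 7.53 dB

Γ = (4.1 − j48)/(104.1 − j48), |Γ| = 0.42
RL = −20·log₁₀|Γ| = −20·log₁₀(0.42)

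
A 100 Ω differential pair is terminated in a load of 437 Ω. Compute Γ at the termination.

Γ = (Z_L − Z_0)/(Z_L + Z_0) = (437 − 100)/(437 + 100) = 337/537

Γ = 0.628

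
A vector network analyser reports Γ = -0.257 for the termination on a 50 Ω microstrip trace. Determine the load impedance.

Z_L ≈ 29.6 Ω

Z_L = Z_0·(1 + Γ)/(1 − Γ) = 50·(0.743)/(1.26)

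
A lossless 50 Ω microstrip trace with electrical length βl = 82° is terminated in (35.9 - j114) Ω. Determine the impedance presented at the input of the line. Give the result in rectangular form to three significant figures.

Z_in ≈ 5.74 + j12.3 Ω

tan(βl) = tan(82°) = 7.12
Z_in = Z_0·(Z_L + jZ_0·tanβl)/(Z_0 + jZ_L·tanβl)
     = 50·(35.9 + j242)/(861 + j255)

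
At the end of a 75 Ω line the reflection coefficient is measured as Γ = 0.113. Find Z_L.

Z_L ≈ 94.1 Ω

Z_L = Z_0·(1 + Γ)/(1 − Γ) = 75·(1.11)/(0.887)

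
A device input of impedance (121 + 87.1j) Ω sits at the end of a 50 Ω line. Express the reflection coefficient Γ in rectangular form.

Γ ≈ 0.536 + j0.237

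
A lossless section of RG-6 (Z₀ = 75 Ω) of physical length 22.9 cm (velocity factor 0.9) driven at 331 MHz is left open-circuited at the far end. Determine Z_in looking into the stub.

Z_in ≈ +j14.7 Ω

λ = v/f = 0.9·c / 331 MHz = 0.816 m
βl = 2π·l/λ = 2π × 0.281 = 101°
tan(βl) = -5.11
For an open-circuited stub, Z_in = −jZ_0·cot(βl) = −jZ_0/tan(βl)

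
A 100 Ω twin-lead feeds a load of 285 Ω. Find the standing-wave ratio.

VSWR ≈ 2.85

Γ = (285 − 100)/(285 + 100) = 0.481
VSWR = (1 + 0.481)/(1 − 0.481)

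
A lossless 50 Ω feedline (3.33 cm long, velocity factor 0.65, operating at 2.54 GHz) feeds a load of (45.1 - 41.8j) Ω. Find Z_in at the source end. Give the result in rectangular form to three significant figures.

Z_in ≈ 96.9 − j40.1 Ω

λ = v/f = 0.65·c / 2.54 GHz = 0.0768 m
βl = 2π·l/λ = 2π × 0.434 = 156°
tan(βl) = tan(156°) = -0.442
Z_in = Z_0·(Z_L + jZ_0·tanβl)/(Z_0 + jZ_L·tanβl)
     = 50·(45.1 − j63.9)/(31.5 − j19.9)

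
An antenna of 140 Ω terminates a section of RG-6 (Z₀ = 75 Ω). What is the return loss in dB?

RL ≈ 10.4 dB

Γ = (140 − 75)/(140 + 75) = 0.302
RL = −20·log₁₀|Γ| = −20·log₁₀(0.302)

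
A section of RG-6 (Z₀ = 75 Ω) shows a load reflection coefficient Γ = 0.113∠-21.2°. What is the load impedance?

Z_L = Z_0·(1 + Γ)/(1 − Γ) = 75·(1.11 − j0.0409)/(0.895 + j0.0409)

Z_L ≈ 92.3 − j7.64 Ω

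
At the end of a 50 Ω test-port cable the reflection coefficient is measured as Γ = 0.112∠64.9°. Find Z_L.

Z_L ≈ 53.8 + j11.1 Ω

Z_L = Z_0·(1 + Γ)/(1 − Γ) = 50·(1.05 + j0.101)/(0.952 − j0.101)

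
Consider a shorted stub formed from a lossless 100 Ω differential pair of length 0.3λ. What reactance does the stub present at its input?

X_in ≈ -308 Ω (capacitive)

βl = 2π × 0.3 = 108°
tan(βl) = -3.08
For a shorted stub, Z_in = jZ_0·tan(βl)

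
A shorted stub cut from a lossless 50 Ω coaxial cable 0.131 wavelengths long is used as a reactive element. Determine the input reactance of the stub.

βl = 2π × 0.131 = 47.2°
tan(βl) = 1.08
For a shorted stub, Z_in = jZ_0·tan(βl)

X_in ≈ 53.9 Ω (inductive)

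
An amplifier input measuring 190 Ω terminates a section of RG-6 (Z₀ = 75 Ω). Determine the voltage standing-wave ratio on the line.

VSWR ≈ 2.53

Γ = (190 − 75)/(190 + 75) = 0.434
VSWR = (1 + 0.434)/(1 − 0.434)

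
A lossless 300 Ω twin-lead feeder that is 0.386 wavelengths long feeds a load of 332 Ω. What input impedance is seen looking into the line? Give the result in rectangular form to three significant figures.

βl = 2π × 0.386 = 139°
tan(βl) = tan(139°) = -0.871
Z_in = Z_0·(Z_L + jZ_0·tanβl)/(Z_0 + jZ_L·tanβl)
     = 300·(332 − j261)/(300 − j289)

Z_in ≈ 303 + j30.4 Ω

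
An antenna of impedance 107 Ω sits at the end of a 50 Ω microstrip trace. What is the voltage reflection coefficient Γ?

Γ = 0.363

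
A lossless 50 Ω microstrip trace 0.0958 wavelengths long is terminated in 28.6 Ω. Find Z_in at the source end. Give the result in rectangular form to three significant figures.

Z_in ≈ 36.5 + j20 Ω

βl = 2π × 0.0958 = 34.5°
tan(βl) = tan(34.5°) = 0.687
Z_in = Z_0·(Z_L + jZ_0·tanβl)/(Z_0 + jZ_L·tanβl)
     = 50·(28.6 + j34.3)/(50 + j19.6)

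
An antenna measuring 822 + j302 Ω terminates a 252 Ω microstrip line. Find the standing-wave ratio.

Γ = (Z_L − Z_0)/(Z_L + Z_0) = (570 + j302)/(1074 + j302)
|Γ| = 645/1120 = 0.578
VSWR = (1 + |Γ|)/(1 − |Γ|) = 1.58/0.422

VSWR ≈ 3.74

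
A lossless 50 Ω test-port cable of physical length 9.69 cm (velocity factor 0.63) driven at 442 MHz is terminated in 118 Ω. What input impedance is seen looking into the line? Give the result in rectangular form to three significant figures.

λ = v/f = 0.63·c / 442 MHz = 0.428 m
βl = 2π·l/λ = 2π × 0.227 = 81.6°
tan(βl) = tan(81.6°) = 6.76
Z_in = Z_0·(Z_L + jZ_0·tanβl)/(Z_0 + jZ_L·tanβl)
     = 50·(118 + j338)/(50 + j797)

Z_in ≈ 21.6 − j6.05 Ω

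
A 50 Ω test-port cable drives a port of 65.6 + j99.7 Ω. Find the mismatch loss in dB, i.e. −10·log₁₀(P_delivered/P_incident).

mismatch loss ≈ 2.49 dB

Γ = (15.6 + j99.7)/(115.6 + j99.7), |Γ| = 0.661
|Γ|² = 0.437, so P_del/P_inc = 1 − |Γ|² = 0.563
ML = −10·log₁₀(1 − |Γ|²)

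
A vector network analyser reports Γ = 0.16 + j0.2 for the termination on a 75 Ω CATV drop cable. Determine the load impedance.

Z_L = Z_0·(1 + Γ)/(1 − Γ) = 75·(1.16 + j0.2)/(0.84 − j0.2)

Z_L ≈ 94 + j40.2 Ω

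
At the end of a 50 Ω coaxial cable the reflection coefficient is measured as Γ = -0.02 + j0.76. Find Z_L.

Z_L = Z_0·(1 + Γ)/(1 − Γ) = 50·(0.98 + j0.76)/(1.02 − j0.76)

Z_L ≈ 13 + j47 Ω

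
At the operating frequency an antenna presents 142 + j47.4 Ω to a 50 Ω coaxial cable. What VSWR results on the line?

Γ = (Z_L − Z_0)/(Z_L + Z_0) = (92 + j47.4)/(192 + j47.4)
|Γ| = 103/198 = 0.523
VSWR = (1 + |Γ|)/(1 − |Γ|) = 1.52/0.477

VSWR ≈ 3.2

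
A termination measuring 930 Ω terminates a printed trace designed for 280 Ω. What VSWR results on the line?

VSWR ≈ 3.32

Γ = (930 − 280)/(930 + 280) = 0.537
VSWR = (1 + 0.537)/(1 − 0.537)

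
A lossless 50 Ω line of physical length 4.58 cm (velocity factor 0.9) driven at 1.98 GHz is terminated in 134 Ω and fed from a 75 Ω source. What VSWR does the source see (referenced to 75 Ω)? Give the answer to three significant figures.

VSWR ≈ 3.47

λ = v/f = 0.9·c / 1.98 GHz = 0.136 m
βl = 2π·l/λ = 2π × 0.336 = 121°
tan(βl) = -1.67
Z_in = Z_0·(Z_L + jZ_0·tanβl)/(Z_0 + jZ_L·tanβl) = 24.1 + j24.5 Ω
Γ_s = (Z_in − Z_s)/(Z_in + Z_s) = (-50.9 + j24.5)/(99.1 + j24.5), |Γ_s| = 0.553
VSWR = (1 + |Γ_s|)/(1 − |Γ_s|)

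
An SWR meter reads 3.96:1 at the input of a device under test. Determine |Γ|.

|Γ| ≈ 0.597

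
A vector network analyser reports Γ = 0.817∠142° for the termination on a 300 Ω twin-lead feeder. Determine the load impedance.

Z_L = Z_0·(1 + Γ)/(1 − Γ) = 300·(0.356 + j0.503)/(1.64 − j0.503)

Z_L ≈ 33.8 + j102 Ω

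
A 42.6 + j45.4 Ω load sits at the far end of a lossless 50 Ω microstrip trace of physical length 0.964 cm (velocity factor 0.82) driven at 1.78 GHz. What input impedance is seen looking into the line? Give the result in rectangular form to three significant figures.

Z_in ≈ 106 + j46 Ω

λ = v/f = 0.82·c / 1.78 GHz = 0.138 m
βl = 2π·l/λ = 2π × 0.0698 = 25.1°
tan(βl) = tan(25.1°) = 0.469
Z_in = Z_0·(Z_L + jZ_0·tanβl)/(Z_0 + jZ_L·tanβl)
     = 50·(42.6 + j68.8)/(28.7 + j20)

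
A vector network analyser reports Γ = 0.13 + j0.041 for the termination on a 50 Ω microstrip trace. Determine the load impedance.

Z_L = Z_0·(1 + Γ)/(1 − Γ) = 50·(1.13 + j0.041)/(0.87 − j0.041)

Z_L ≈ 64.7 + j5.4 Ω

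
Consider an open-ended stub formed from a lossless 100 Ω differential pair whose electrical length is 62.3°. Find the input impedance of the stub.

tan(βl) = 1.9
For an open-ended stub, Z_in = −jZ_0·cot(βl) = −jZ_0/tan(βl)

Z_in ≈ −j52.5 Ω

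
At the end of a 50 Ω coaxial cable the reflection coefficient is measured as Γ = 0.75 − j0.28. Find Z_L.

Z_L ≈ 127 − j199 Ω

Z_L = Z_0·(1 + Γ)/(1 − Γ) = 50·(1.75 − j0.28)/(0.25 + j0.28)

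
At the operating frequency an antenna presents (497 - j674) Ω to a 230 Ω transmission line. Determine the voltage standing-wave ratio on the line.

VSWR ≈ 6.44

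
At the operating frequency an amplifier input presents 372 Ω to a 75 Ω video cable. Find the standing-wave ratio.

Γ = (372 − 75)/(372 + 75) = 0.664
VSWR = (1 + 0.664)/(1 − 0.664)

VSWR ≈ 4.96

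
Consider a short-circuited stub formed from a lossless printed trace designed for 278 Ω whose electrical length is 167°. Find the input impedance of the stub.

Z_in ≈ −j64.2 Ω

tan(βl) = -0.231
For a short-circuited stub, Z_in = jZ_0·tan(βl)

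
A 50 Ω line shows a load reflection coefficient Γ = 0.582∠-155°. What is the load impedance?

Z_L = Z_0·(1 + Γ)/(1 − Γ) = 50·(0.473 − j0.246)/(1.53 + j0.246)

Z_L ≈ 13.8 − j10.3 Ω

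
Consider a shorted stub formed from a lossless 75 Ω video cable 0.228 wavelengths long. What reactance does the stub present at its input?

X_in ≈ 539 Ω (inductive)

βl = 2π × 0.228 = 82.1°
tan(βl) = 7.19
For a shorted stub, Z_in = jZ_0·tan(βl)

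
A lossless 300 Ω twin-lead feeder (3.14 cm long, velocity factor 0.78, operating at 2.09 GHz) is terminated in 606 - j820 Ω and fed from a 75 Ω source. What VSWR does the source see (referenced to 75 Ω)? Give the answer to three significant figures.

VSWR ≈ 5.84

λ = v/f = 0.78·c / 2.09 GHz = 0.112 m
βl = 2π·l/λ = 2π × 0.28 = 101°
tan(βl) = -5.16
Z_in = Z_0·(Z_L + jZ_0·tanβl)/(Z_0 + jZ_L·tanβl) = 59.7 + j133 Ω
Γ_s = (Z_in − Z_s)/(Z_in + Z_s) = (-15.3 + j133)/(135 + j133), |Γ_s| = 0.708
VSWR = (1 + |Γ_s|)/(1 − |Γ_s|)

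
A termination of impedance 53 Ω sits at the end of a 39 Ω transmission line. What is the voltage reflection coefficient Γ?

Γ = (Z_L − Z_0)/(Z_L + Z_0) = (53 − 39)/(53 + 39) = 14/92

Γ = 0.152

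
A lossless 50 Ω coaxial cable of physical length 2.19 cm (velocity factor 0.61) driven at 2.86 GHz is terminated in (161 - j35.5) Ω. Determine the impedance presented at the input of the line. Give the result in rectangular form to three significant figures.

λ = v/f = 0.61·c / 2.86 GHz = 0.064 m
βl = 2π·l/λ = 2π × 0.342 = 123°
tan(βl) = tan(123°) = -1.53
Z_in = Z_0·(Z_L + jZ_0·tanβl)/(Z_0 + jZ_L·tanβl)
     = 50·(161 − j112)/(-4.22 − j246)

Z_in ≈ 22.2 + j33.1 Ω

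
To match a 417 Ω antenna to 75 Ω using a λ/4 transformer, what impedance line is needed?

Z_qwt ≈ 177 Ω

Z_qwt = √(Z_0·R_L) = √(75 × 417) = √31280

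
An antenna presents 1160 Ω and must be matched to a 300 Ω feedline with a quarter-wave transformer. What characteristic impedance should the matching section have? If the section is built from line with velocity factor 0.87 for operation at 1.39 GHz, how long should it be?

Z_qwt ≈ 590 Ω; length ≈ 4.69 cm

Z_qwt = √(Z_0·R_L) = √(300 × 1160) = √348000
λ = 0.87·c/f = 0.188 m, so l = λ/4 = 0.0469 m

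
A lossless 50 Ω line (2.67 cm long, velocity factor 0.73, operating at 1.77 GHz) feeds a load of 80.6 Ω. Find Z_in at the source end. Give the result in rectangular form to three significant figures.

λ = v/f = 0.73·c / 1.77 GHz = 0.124 m
βl = 2π·l/λ = 2π × 0.216 = 77.7°
tan(βl) = tan(77.7°) = 4.58
Z_in = Z_0·(Z_L + jZ_0·tanβl)/(Z_0 + jZ_L·tanβl)
     = 50·(80.6 + j229)/(50 + j369)

Z_in ≈ 31.9 − j6.59 Ω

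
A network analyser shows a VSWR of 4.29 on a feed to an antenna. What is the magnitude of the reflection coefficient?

|Γ| = (S − 1)/(S + 1) = (4.29 − 1)/(4.29 + 1) = 3.29/5.29

|Γ| ≈ 0.622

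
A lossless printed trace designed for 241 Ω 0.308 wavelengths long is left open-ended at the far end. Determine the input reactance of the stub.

βl = 2π × 0.308 = 111°
tan(βl) = -2.62
For an open-ended stub, Z_in = −jZ_0·cot(βl) = −jZ_0/tan(βl)

X_in ≈ 91.9 Ω (inductive)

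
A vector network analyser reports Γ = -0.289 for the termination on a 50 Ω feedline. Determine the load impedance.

Z_L = Z_0·(1 + Γ)/(1 − Γ) = 50·(0.711)/(1.29)

Z_L ≈ 27.6 Ω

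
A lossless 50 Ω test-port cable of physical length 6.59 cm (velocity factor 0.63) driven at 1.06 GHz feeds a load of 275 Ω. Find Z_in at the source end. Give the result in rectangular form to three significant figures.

Z_in ≈ 16.5 + j43.9 Ω

λ = v/f = 0.63·c / 1.06 GHz = 0.178 m
βl = 2π·l/λ = 2π × 0.37 = 133°
tan(βl) = tan(133°) = -1.07
Z_in = Z_0·(Z_L + jZ_0·tanβl)/(Z_0 + jZ_L·tanβl)
     = 50·(275 − j53.5)/(50 − j294)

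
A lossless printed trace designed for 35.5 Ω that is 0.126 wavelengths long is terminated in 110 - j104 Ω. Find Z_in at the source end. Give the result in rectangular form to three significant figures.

Z_in ≈ 8.71 − j24 Ω

βl = 2π × 0.126 = 45.4°
tan(βl) = tan(45.4°) = 1.01
Z_in = Z_0·(Z_L + jZ_0·tanβl)/(Z_0 + jZ_L·tanβl)
     = 35.5·(110 − j68.1)/(141 + j111)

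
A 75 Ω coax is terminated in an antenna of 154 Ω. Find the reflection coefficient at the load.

Γ = (Z_L − Z_0)/(Z_L + Z_0) = (154 − 75)/(154 + 75) = 79/229

Γ = 0.345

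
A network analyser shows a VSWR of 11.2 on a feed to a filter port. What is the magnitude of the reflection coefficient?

|Γ| = (S − 1)/(S + 1) = (11.2 − 1)/(11.2 + 1) = 10.2/12.2

|Γ| ≈ 0.836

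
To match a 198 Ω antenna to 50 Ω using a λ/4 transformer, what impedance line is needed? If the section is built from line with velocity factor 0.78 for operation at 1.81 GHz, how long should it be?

Z_qwt ≈ 99.5 Ω; length ≈ 3.23 cm

Z_qwt = √(Z_0·R_L) = √(50 × 198) = √9900
λ = 0.78·c/f = 0.129 m, so l = λ/4 = 0.0323 m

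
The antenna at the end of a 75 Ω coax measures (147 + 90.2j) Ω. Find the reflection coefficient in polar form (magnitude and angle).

Γ ≈ 0.482 ∠ 29.3°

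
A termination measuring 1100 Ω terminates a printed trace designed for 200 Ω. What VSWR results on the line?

Γ = (1100 − 200)/(1100 + 200) = 0.692
VSWR = (1 + 0.692)/(1 − 0.692)

VSWR ≈ 5.5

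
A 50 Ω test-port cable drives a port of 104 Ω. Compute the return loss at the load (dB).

RL ≈ 9.1 dB

Γ = (104 − 50)/(104 + 50) = 0.351
RL = −20·log₁₀|Γ| = −20·log₁₀(0.351)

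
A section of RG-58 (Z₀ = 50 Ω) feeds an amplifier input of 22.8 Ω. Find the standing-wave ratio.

Γ = (22.8 − 50)/(22.8 + 50) = -0.374
VSWR = (1 + 0.374)/(1 − 0.374)

VSWR ≈ 2.19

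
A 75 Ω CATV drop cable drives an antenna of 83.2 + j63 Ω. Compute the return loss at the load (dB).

Γ = (8.2 + j63)/(158.2 + j63), |Γ| = 0.373
RL = −20·log₁₀|Γ| = −20·log₁₀(0.373)

RL ≈ 8.56 dB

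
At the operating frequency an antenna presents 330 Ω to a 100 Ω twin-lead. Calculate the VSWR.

Γ = (330 − 100)/(330 + 100) = 0.535
VSWR = (1 + 0.535)/(1 − 0.535)

VSWR ≈ 3.3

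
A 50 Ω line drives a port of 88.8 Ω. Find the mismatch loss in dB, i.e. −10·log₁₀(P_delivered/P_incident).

Γ = (88.8 − 50)/(88.8 + 50) = 0.28
|Γ|² = 0.0781, so P_del/P_inc = 1 − |Γ|² = 0.922
ML = −10·log₁₀(1 − |Γ|²)

mismatch loss ≈ 0.353 dB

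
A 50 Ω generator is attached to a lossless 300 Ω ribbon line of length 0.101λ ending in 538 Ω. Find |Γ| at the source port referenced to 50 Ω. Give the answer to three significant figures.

βl = 2π × 0.101 = 36.4°
tan(βl) = 0.736
Z_in = Z_0·(Z_L + jZ_0·tanβl)/(Z_0 + jZ_L·tanβl) = 302 − j178 Ω
Γ_s = (Z_in − Z_s)/(Z_in + Z_s) = (252 − j178)/(352 − j178), |Γ_s| = 0.783

|Γ| ≈ 0.783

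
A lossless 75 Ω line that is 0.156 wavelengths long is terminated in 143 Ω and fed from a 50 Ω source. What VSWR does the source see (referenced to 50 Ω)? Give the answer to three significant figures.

βl = 2π × 0.156 = 56.2°
tan(βl) = 1.49
Z_in = Z_0·(Z_L + jZ_0·tanβl)/(Z_0 + jZ_L·tanβl) = 50.7 − j32.4 Ω
Γ_s = (Z_in − Z_s)/(Z_in + Z_s) = (0.743 − j32.4)/(101 − j32.4), |Γ_s| = 0.307
VSWR = (1 + |Γ_s|)/(1 − |Γ_s|)

VSWR ≈ 1.88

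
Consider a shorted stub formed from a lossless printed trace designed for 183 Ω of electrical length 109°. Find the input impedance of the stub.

tan(βl) = -2.9
For a shorted stub, Z_in = jZ_0·tan(βl)

Z_in ≈ −j531 Ω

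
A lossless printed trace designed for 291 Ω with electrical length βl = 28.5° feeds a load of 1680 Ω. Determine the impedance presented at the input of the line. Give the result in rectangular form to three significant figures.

tan(βl) = tan(28.5°) = 0.543
Z_in = Z_0·(Z_L + jZ_0·tanβl)/(Z_0 + jZ_L·tanβl)
     = 291·(1680 + j158)/(291 + j912)

Z_in ≈ 201 − j472 Ω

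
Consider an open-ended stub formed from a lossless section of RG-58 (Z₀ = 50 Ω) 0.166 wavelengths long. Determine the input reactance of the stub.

X_in ≈ -29.1 Ω (capacitive)

βl = 2π × 0.166 = 59.8°
tan(βl) = 1.72
For an open-ended stub, Z_in = −jZ_0·cot(βl) = −jZ_0/tan(βl)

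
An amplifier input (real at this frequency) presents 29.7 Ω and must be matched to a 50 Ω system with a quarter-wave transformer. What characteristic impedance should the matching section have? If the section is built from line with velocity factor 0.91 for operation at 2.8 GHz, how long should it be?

Z_qwt = √(Z_0·R_L) = √(50 × 29.7) = √1485
λ = 0.91·c/f = 0.0975 m, so l = λ/4 = 0.0244 m

Z_qwt ≈ 38.5 Ω; length ≈ 2.44 cm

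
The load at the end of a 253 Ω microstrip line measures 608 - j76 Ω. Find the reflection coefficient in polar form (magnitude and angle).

Γ ≈ 0.42 ∠ -7.04°

Γ = (Z_L − Z_0)/(Z_L + Z_0) = (355 − j76)/(861 − j76)
|Γ| = 363/864 = 0.42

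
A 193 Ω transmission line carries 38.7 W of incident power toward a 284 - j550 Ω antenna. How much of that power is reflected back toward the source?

|Γ| = |(91 − j550)/(477 − j550)| = 0.766
|Γ|² = 0.586
P_refl = |Γ|²·P_inc = 22.7 W, P_del = (1 − |Γ|²)·P_inc = 16 W

P_reflected ≈ 22.7 W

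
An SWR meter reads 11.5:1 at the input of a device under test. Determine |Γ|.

|Γ| = (S − 1)/(S + 1) = (11.5 − 1)/(11.5 + 1) = 10.5/12.5

|Γ| ≈ 0.84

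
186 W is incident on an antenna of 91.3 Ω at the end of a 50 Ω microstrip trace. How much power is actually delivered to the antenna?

P_delivered ≈ 170 W

Γ = (91.3 − 50)/(91.3 + 50) = 0.292
|Γ|² = 0.0854
P_refl = |Γ|²·P_inc = 15.9 W, P_del = (1 − |Γ|²)·P_inc = 170 W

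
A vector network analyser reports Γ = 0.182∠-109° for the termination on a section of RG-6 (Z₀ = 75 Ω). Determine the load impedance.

Z_L ≈ 63 − j22.4 Ω

Z_L = Z_0·(1 + Γ)/(1 − Γ) = 75·(0.941 − j0.172)/(1.06 + j0.172)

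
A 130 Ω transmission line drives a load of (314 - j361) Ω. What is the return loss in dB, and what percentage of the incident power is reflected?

RL ≈ 3 dB; 50.1% of incident power reflected

Γ = (184 − j361)/(444 − j361), |Γ| = 0.708
RL = −20·log₁₀(0.708) = 3 dB
P_refl/P_inc = |Γ|² = 0.501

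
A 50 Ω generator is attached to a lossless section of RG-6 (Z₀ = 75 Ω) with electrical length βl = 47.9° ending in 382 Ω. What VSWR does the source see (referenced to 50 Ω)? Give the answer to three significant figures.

tan(βl) = 1.11
Z_in = Z_0·(Z_L + jZ_0·tanβl)/(Z_0 + jZ_L·tanβl) = 25.9 − j63.2 Ω
Γ_s = (Z_in − Z_s)/(Z_in + Z_s) = (-24.1 − j63.2)/(75.9 − j63.2), |Γ_s| = 0.684
VSWR = (1 + |Γ_s|)/(1 − |Γ_s|)

VSWR ≈ 5.34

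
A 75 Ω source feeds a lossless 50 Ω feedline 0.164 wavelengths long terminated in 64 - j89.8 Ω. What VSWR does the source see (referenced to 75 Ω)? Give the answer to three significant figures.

VSWR ≈ 6.43

βl = 2π × 0.164 = 59°
tan(βl) = 1.67
Z_in = Z_0·(Z_L + jZ_0·tanβl)/(Z_0 + jZ_L·tanβl) = 11.8 − j7.92 Ω
Γ_s = (Z_in − Z_s)/(Z_in + Z_s) = (-63.2 − j7.92)/(86.8 − j7.92), |Γ_s| = 0.731
VSWR = (1 + |Γ_s|)/(1 − |Γ_s|)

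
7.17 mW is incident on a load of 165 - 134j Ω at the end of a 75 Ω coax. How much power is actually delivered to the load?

|Γ| = |(90 − j134)/(240 − j134)| = 0.587
|Γ|² = 0.345
P_refl = |Γ|²·P_inc = 2.47 mW, P_del = (1 − |Γ|²)·P_inc = 4.7 mW

P_delivered ≈ 4.7 mW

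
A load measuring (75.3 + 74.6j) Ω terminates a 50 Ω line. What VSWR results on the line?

VSWR ≈ 3.35

Γ = (Z_L − Z_0)/(Z_L + Z_0) = (25.3 + j74.6)/(125.3 + j74.6)
|Γ| = 78.8/146 = 0.54
VSWR = (1 + |Γ|)/(1 − |Γ|) = 1.54/0.46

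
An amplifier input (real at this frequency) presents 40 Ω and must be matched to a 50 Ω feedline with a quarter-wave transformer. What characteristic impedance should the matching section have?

Z_qwt = √(Z_0·R_L) = √(50 × 40) = √2000

Z_qwt ≈ 44.7 Ω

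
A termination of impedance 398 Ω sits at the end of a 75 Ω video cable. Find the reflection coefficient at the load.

Γ = 0.683

Γ = (Z_L − Z_0)/(Z_L + Z_0) = (398 − 75)/(398 + 75) = 323/473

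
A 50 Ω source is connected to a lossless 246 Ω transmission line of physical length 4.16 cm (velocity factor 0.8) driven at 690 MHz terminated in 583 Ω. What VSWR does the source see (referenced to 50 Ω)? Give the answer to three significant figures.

VSWR ≈ 7.33

λ = v/f = 0.8·c / 690 MHz = 0.348 m
βl = 2π·l/λ = 2π × 0.12 = 43.1°
tan(βl) = 0.934
Z_in = Z_0·(Z_L + jZ_0·tanβl)/(Z_0 + jZ_L·tanβl) = 185 − j180 Ω
Γ_s = (Z_in − Z_s)/(Z_in + Z_s) = (135 − j180)/(235 − j180), |Γ_s| = 0.76
VSWR = (1 + |Γ_s|)/(1 − |Γ_s|)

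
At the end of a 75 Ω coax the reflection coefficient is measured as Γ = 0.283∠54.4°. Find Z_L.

Z_L ≈ 91.9 + j46 Ω

Z_L = Z_0·(1 + Γ)/(1 − Γ) = 75·(1.16 + j0.23)/(0.835 − j0.23)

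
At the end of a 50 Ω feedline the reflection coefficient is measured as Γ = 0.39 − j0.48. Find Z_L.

Z_L ≈ 51.2 − j79.7 Ω

Z_L = Z_0·(1 + Γ)/(1 − Γ) = 50·(1.39 − j0.48)/(0.61 + j0.48)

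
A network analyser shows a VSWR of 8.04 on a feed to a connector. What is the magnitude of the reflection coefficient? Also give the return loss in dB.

|Γ| = (S − 1)/(S + 1) = (8.04 − 1)/(8.04 + 1) = 7.04/9.04
RL = −20·log₁₀|Γ| = −20·log₁₀(0.779)

|Γ| ≈ 0.779; return loss ≈ 2.17 dB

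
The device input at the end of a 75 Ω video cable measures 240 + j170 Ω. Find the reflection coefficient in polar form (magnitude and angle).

Γ = (Z_L − Z_0)/(Z_L + Z_0) = (165 + j170)/(315 + j170)
|Γ| = 237/358 = 0.662

Γ ≈ 0.662 ∠ 17.5°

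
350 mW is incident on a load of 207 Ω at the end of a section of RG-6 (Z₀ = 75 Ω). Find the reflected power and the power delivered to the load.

P_reflected ≈ 76.7 mW; P_delivered ≈ 273 mW

Γ = (207 − 75)/(207 + 75) = 0.468
|Γ|² = 0.219
P_refl = |Γ|²·P_inc = 76.7 mW, P_del = (1 − |Γ|²)·P_inc = 273 mW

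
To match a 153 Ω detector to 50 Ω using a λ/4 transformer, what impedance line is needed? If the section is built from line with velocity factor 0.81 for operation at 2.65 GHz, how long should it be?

Z_qwt = √(Z_0·R_L) = √(50 × 153) = √7650
λ = 0.81·c/f = 0.0917 m, so l = λ/4 = 0.0229 m

Z_qwt ≈ 87.5 Ω; length ≈ 2.29 cm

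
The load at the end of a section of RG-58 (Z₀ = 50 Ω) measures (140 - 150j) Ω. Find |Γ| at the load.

Γ = (Z_L − Z_0)/(Z_L + Z_0) = (90 − j150)/(190 − j150)
|Γ| = 175/242

|Γ| ≈ 0.723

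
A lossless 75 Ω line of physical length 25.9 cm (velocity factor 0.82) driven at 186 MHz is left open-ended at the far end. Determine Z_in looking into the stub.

Z_in ≈ −j26.6 Ω

λ = v/f = 0.82·c / 186 MHz = 1.32 m
βl = 2π·l/λ = 2π × 0.196 = 70.5°
tan(βl) = 2.82
For an open-ended stub, Z_in = −jZ_0·cot(βl) = −jZ_0/tan(βl)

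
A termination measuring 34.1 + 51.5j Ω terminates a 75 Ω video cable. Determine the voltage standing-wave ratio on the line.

VSWR ≈ 3.4

Γ = (Z_L − Z_0)/(Z_L + Z_0) = (-40.9 + j51.5)/(109.1 + j51.5)
|Γ| = 65.8/121 = 0.545
VSWR = (1 + |Γ|)/(1 − |Γ|) = 1.55/0.455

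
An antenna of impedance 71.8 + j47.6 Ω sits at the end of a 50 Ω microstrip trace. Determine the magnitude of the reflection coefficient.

Γ = (Z_L − Z_0)/(Z_L + Z_0) = (21.8 + j47.6)/(121.8 + j47.6)
|Γ| = 52.4/131

|Γ| ≈ 0.4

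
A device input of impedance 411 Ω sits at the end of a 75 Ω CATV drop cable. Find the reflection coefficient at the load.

Γ = (Z_L − Z_0)/(Z_L + Z_0) = (411 − 75)/(411 + 75) = 336/486

Γ = 0.691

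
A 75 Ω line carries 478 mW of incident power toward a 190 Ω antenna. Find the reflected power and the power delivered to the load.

P_reflected ≈ 90 mW; P_delivered ≈ 388 mW

Γ = (190 − 75)/(190 + 75) = 0.434
|Γ|² = 0.188
P_refl = |Γ|²·P_inc = 90 mW, P_del = (1 − |Γ|²)·P_inc = 388 mW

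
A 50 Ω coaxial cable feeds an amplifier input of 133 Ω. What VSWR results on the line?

VSWR ≈ 2.66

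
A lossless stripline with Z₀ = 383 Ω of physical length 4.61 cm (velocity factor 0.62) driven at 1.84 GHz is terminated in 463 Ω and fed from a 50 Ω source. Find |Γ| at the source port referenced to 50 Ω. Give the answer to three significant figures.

|Γ| ≈ 0.801

λ = v/f = 0.62·c / 1.84 GHz = 0.101 m
βl = 2π·l/λ = 2π × 0.456 = 164°
tan(βl) = -0.283
Z_in = Z_0·(Z_L + jZ_0·tanβl)/(Z_0 + jZ_L·tanβl) = 448 + j44.8 Ω
Γ_s = (Z_in − Z_s)/(Z_in + Z_s) = (398 + j44.8)/(498 + j44.8), |Γ_s| = 0.801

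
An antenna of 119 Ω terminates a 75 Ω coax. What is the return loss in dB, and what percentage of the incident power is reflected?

Γ = (119 − 75)/(119 + 75) = 0.227
RL = −20·log₁₀(0.227) = 12.9 dB
P_refl/P_inc = |Γ|² = 0.0514

RL ≈ 12.9 dB; 5.14% of incident power reflected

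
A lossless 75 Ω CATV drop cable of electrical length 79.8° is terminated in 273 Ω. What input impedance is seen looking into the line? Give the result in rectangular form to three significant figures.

Z_in ≈ 21.2 − j12.4 Ω

tan(βl) = tan(79.8°) = 5.56
Z_in = Z_0·(Z_L + jZ_0·tanβl)/(Z_0 + jZ_L·tanβl)
     = 75·(273 + j417)/(75 + j1520)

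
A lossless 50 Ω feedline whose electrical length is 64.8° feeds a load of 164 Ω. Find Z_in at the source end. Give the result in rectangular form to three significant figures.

tan(βl) = tan(64.8°) = 2.13
Z_in = Z_0·(Z_L + jZ_0·tanβl)/(Z_0 + jZ_L·tanβl)
     = 50·(164 + j106)/(50 + j349)

Z_in ≈ 18.2 − j20.9 Ω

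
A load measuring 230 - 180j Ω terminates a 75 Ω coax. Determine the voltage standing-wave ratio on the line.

Γ = (Z_L − Z_0)/(Z_L + Z_0) = (155 − j180)/(305 − j180)
|Γ| = 238/354 = 0.671
VSWR = (1 + |Γ|)/(1 − |Γ|) = 1.67/0.329

VSWR ≈ 5.07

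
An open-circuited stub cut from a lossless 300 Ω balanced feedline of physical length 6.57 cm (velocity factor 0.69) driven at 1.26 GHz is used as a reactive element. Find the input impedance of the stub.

λ = v/f = 0.69·c / 1.26 GHz = 0.164 m
βl = 2π·l/λ = 2π × 0.4 = 144°
tan(βl) = -0.727
For an open-circuited stub, Z_in = −jZ_0·cot(βl) = −jZ_0/tan(βl)

Z_in ≈ +j412 Ω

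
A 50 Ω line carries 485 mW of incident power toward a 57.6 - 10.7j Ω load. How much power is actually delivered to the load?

P_delivered ≈ 478 mW

|Γ| = |(7.6 − j10.7)/(107.6 − j10.7)| = 0.121
|Γ|² = 0.0147
P_refl = |Γ|²·P_inc = 7.15 mW, P_del = (1 − |Γ|²)·P_inc = 478 mW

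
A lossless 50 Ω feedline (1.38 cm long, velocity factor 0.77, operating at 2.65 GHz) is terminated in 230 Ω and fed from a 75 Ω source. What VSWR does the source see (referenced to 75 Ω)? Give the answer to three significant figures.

λ = v/f = 0.77·c / 2.65 GHz = 0.0872 m
βl = 2π·l/λ = 2π × 0.158 = 57°
tan(βl) = 1.54
Z_in = Z_0·(Z_L + jZ_0·tanβl)/(Z_0 + jZ_L·tanβl) = 15.2 − j30.3 Ω
Γ_s = (Z_in − Z_s)/(Z_in + Z_s) = (-59.8 − j30.3)/(90.2 − j30.3), |Γ_s| = 0.705
VSWR = (1 + |Γ_s|)/(1 − |Γ_s|)

VSWR ≈ 5.79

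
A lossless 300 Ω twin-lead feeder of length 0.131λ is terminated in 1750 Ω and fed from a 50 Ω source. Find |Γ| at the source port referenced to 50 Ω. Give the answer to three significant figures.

βl = 2π × 0.131 = 47.2°
tan(βl) = 1.08
Z_in = Z_0·(Z_L + jZ_0·tanβl)/(Z_0 + jZ_L·tanβl) = 93.3 − j263 Ω
Γ_s = (Z_in − Z_s)/(Z_in + Z_s) = (43.3 − j263)/(143 − j263), |Γ_s| = 0.89

|Γ| ≈ 0.89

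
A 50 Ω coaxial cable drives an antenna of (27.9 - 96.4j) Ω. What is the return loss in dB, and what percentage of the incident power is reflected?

RL ≈ 1.96 dB; 63.7% of incident power reflected

Γ = (-22.1 − j96.4)/(77.9 − j96.4), |Γ| = 0.798
RL = −20·log₁₀(0.798) = 1.96 dB
P_refl/P_inc = |Γ|² = 0.637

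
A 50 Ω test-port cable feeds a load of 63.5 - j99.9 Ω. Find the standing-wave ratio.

Γ = (Z_L − Z_0)/(Z_L + Z_0) = (13.5 − j99.9)/(113.5 − j99.9)
|Γ| = 101/151 = 0.667
VSWR = (1 + |Γ|)/(1 − |Γ|) = 1.67/0.333

VSWR ≈ 5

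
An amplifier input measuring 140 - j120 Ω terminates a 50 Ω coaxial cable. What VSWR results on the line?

VSWR ≈ 5.01

Γ = (Z_L − Z_0)/(Z_L + Z_0) = (90 − j120)/(190 − j120)
|Γ| = 150/225 = 0.667
VSWR = (1 + |Γ|)/(1 − |Γ|) = 1.67/0.333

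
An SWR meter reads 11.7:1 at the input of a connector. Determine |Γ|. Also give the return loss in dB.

|Γ| = (S − 1)/(S + 1) = (11.7 − 1)/(11.7 + 1) = 10.7/12.7
RL = −20·log₁₀|Γ| = −20·log₁₀(0.843)

|Γ| ≈ 0.843; return loss ≈ 1.49 dB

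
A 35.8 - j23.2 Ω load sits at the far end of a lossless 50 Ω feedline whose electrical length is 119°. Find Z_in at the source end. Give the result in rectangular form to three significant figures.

tan(βl) = tan(119°) = -1.8
Z_in = Z_0·(Z_L + jZ_0·tanβl)/(Z_0 + jZ_L·tanβl)
     = 50·(35.8 − j113)/(8.15 − j64.6)

Z_in ≈ 89.9 + j16.4 Ω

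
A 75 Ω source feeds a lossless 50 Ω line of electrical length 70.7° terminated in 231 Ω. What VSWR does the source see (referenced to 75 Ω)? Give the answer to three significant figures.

tan(βl) = 2.86
Z_in = Z_0·(Z_L + jZ_0·tanβl)/(Z_0 + jZ_L·tanβl) = 12.1 − j16.6 Ω
Γ_s = (Z_in − Z_s)/(Z_in + Z_s) = (-62.9 − j16.6)/(87.1 − j16.6), |Γ_s| = 0.734
VSWR = (1 + |Γ_s|)/(1 − |Γ_s|)

VSWR ≈ 6.52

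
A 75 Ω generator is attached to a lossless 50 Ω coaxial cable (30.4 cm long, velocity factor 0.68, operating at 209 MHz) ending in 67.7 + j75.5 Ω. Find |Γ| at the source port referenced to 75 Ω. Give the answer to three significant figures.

λ = v/f = 0.68·c / 209 MHz = 0.976 m
βl = 2π·l/λ = 2π × 0.311 = 112°
tan(βl) = -2.46
Z_in = Z_0·(Z_L + jZ_0·tanβl)/(Z_0 + jZ_L·tanβl) = 14.3 + j0.047 Ω
Γ_s = (Z_in − Z_s)/(Z_in + Z_s) = (-60.7 + j0.047)/(89.3 + j0.047), |Γ_s| = 0.679

|Γ| ≈ 0.679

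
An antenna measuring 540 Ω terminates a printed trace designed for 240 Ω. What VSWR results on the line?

Γ = (540 − 240)/(540 + 240) = 0.385
VSWR = (1 + 0.385)/(1 − 0.385)

VSWR ≈ 2.25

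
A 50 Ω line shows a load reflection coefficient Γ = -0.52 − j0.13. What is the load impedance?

Z_L ≈ 15.3 − j5.59 Ω

Z_L = Z_0·(1 + Γ)/(1 − Γ) = 50·(0.48 − j0.13)/(1.52 + j0.13)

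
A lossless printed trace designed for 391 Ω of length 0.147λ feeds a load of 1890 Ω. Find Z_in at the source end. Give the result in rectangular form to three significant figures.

βl = 2π × 0.147 = 52.9°
tan(βl) = tan(52.9°) = 1.32
Z_in = Z_0·(Z_L + jZ_0·tanβl)/(Z_0 + jZ_L·tanβl)
     = 391·(1890 + j517)/(391 + j2500)

Z_in ≈ 124 − j276 Ω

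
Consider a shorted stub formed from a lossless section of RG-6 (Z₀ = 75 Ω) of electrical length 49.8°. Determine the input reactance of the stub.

tan(βl) = 1.18
For a shorted stub, Z_in = jZ_0·tan(βl)

X_in ≈ 88.8 Ω (inductive)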